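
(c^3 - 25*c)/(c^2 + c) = (c^2 - 25)/(c + 1)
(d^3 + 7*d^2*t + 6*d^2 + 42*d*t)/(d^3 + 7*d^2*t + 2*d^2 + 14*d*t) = (d + 6)/(d + 2)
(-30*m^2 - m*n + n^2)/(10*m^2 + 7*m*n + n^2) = (-6*m + n)/(2*m + n)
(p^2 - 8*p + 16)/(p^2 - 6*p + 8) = (p - 4)/(p - 2)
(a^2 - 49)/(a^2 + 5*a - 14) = (a - 7)/(a - 2)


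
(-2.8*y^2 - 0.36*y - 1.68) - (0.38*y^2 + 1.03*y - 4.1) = -3.18*y^2 - 1.39*y + 2.42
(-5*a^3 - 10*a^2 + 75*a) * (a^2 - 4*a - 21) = -5*a^5 + 10*a^4 + 220*a^3 - 90*a^2 - 1575*a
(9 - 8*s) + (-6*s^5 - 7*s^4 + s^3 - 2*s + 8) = -6*s^5 - 7*s^4 + s^3 - 10*s + 17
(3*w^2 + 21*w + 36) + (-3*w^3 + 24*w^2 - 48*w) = -3*w^3 + 27*w^2 - 27*w + 36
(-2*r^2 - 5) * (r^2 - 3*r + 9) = -2*r^4 + 6*r^3 - 23*r^2 + 15*r - 45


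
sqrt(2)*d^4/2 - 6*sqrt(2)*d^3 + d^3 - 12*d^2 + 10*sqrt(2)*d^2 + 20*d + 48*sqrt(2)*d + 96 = (d - 8)*(d - 6)*(d + sqrt(2))*(sqrt(2)*d/2 + sqrt(2))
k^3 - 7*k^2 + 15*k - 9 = (k - 3)^2*(k - 1)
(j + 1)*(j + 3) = j^2 + 4*j + 3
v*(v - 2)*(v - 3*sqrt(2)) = v^3 - 3*sqrt(2)*v^2 - 2*v^2 + 6*sqrt(2)*v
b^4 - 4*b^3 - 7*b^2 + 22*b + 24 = (b - 4)*(b - 3)*(b + 1)*(b + 2)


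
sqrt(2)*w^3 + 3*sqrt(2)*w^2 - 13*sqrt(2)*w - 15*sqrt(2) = (w - 3)*(w + 5)*(sqrt(2)*w + sqrt(2))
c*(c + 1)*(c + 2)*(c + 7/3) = c^4 + 16*c^3/3 + 9*c^2 + 14*c/3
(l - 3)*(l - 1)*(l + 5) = l^3 + l^2 - 17*l + 15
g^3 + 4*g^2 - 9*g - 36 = (g - 3)*(g + 3)*(g + 4)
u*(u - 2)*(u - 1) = u^3 - 3*u^2 + 2*u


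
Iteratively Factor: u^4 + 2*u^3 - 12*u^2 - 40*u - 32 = (u + 2)*(u^3 - 12*u - 16) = (u - 4)*(u + 2)*(u^2 + 4*u + 4) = (u - 4)*(u + 2)^2*(u + 2)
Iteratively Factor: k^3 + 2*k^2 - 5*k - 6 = (k + 3)*(k^2 - k - 2) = (k + 1)*(k + 3)*(k - 2)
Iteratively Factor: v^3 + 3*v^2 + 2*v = (v)*(v^2 + 3*v + 2) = v*(v + 2)*(v + 1)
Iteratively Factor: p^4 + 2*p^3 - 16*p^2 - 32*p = (p + 2)*(p^3 - 16*p) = (p + 2)*(p + 4)*(p^2 - 4*p) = (p - 4)*(p + 2)*(p + 4)*(p)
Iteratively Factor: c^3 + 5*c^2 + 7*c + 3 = (c + 3)*(c^2 + 2*c + 1) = (c + 1)*(c + 3)*(c + 1)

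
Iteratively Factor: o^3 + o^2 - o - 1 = (o + 1)*(o^2 - 1) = (o + 1)^2*(o - 1)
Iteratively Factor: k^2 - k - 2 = (k + 1)*(k - 2)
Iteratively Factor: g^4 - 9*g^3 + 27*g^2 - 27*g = (g - 3)*(g^3 - 6*g^2 + 9*g) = (g - 3)^2*(g^2 - 3*g) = g*(g - 3)^2*(g - 3)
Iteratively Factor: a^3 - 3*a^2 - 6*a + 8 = (a + 2)*(a^2 - 5*a + 4) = (a - 4)*(a + 2)*(a - 1)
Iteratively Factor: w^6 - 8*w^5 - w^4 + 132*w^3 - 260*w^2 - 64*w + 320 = (w + 4)*(w^5 - 12*w^4 + 47*w^3 - 56*w^2 - 36*w + 80) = (w + 1)*(w + 4)*(w^4 - 13*w^3 + 60*w^2 - 116*w + 80) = (w - 5)*(w + 1)*(w + 4)*(w^3 - 8*w^2 + 20*w - 16) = (w - 5)*(w - 2)*(w + 1)*(w + 4)*(w^2 - 6*w + 8) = (w - 5)*(w - 4)*(w - 2)*(w + 1)*(w + 4)*(w - 2)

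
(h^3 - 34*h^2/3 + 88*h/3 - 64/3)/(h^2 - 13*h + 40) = (3*h^2 - 10*h + 8)/(3*(h - 5))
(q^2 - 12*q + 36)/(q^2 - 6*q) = (q - 6)/q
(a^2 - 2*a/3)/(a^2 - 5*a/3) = (3*a - 2)/(3*a - 5)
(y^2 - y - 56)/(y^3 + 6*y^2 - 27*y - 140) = (y - 8)/(y^2 - y - 20)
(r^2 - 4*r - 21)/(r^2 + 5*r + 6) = (r - 7)/(r + 2)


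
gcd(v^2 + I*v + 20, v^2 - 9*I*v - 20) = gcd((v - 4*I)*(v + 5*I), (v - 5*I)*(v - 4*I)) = v - 4*I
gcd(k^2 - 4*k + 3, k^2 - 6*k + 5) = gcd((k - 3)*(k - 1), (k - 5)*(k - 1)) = k - 1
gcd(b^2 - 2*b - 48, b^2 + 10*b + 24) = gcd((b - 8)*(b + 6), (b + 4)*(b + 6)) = b + 6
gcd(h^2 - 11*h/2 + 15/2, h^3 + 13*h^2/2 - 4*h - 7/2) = 1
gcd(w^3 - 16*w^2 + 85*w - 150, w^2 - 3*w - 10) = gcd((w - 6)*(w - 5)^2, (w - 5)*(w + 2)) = w - 5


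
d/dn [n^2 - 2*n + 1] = 2*n - 2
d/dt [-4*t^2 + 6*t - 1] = 6 - 8*t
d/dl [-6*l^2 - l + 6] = -12*l - 1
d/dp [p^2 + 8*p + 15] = 2*p + 8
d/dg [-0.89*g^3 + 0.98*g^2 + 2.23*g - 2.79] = -2.67*g^2 + 1.96*g + 2.23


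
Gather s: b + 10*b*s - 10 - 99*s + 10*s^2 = b + 10*s^2 + s*(10*b - 99) - 10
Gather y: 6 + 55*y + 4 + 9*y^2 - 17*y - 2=9*y^2 + 38*y + 8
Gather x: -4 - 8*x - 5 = -8*x - 9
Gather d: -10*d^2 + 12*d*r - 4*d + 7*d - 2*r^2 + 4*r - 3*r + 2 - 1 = -10*d^2 + d*(12*r + 3) - 2*r^2 + r + 1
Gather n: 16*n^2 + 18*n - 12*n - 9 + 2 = 16*n^2 + 6*n - 7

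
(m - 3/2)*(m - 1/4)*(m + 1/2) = m^3 - 5*m^2/4 - m/2 + 3/16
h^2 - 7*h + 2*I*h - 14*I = (h - 7)*(h + 2*I)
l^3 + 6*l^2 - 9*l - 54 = (l - 3)*(l + 3)*(l + 6)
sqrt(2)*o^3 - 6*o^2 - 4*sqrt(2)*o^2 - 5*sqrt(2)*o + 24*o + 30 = (o - 5)*(o - 3*sqrt(2))*(sqrt(2)*o + sqrt(2))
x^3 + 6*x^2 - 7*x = x*(x - 1)*(x + 7)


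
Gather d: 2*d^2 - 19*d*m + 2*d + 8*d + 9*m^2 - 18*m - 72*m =2*d^2 + d*(10 - 19*m) + 9*m^2 - 90*m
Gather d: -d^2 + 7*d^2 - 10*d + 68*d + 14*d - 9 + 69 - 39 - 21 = 6*d^2 + 72*d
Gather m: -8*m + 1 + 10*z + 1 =-8*m + 10*z + 2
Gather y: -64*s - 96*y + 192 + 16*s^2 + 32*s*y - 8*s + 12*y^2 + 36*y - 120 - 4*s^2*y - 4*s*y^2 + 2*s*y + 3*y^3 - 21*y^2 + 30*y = 16*s^2 - 72*s + 3*y^3 + y^2*(-4*s - 9) + y*(-4*s^2 + 34*s - 30) + 72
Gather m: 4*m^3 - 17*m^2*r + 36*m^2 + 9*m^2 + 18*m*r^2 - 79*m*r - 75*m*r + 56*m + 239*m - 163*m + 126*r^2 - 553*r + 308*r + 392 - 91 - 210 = 4*m^3 + m^2*(45 - 17*r) + m*(18*r^2 - 154*r + 132) + 126*r^2 - 245*r + 91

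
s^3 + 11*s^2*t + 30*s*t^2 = s*(s + 5*t)*(s + 6*t)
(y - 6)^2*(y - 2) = y^3 - 14*y^2 + 60*y - 72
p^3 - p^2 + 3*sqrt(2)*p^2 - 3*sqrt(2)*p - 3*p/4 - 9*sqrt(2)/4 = (p - 3/2)*(p + 1/2)*(p + 3*sqrt(2))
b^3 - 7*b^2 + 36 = (b - 6)*(b - 3)*(b + 2)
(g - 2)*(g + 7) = g^2 + 5*g - 14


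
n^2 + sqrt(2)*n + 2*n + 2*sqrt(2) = (n + 2)*(n + sqrt(2))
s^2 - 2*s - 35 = (s - 7)*(s + 5)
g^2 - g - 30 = (g - 6)*(g + 5)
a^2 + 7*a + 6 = (a + 1)*(a + 6)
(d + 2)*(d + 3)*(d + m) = d^3 + d^2*m + 5*d^2 + 5*d*m + 6*d + 6*m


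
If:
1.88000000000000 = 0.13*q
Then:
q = 14.46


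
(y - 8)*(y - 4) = y^2 - 12*y + 32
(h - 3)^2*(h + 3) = h^3 - 3*h^2 - 9*h + 27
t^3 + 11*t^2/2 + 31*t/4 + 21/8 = (t + 1/2)*(t + 3/2)*(t + 7/2)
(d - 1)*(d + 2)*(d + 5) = d^3 + 6*d^2 + 3*d - 10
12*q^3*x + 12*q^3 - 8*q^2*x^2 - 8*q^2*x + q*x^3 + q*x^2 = (-6*q + x)*(-2*q + x)*(q*x + q)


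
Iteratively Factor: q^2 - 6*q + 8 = (q - 4)*(q - 2)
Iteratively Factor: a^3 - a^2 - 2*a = (a)*(a^2 - a - 2) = a*(a + 1)*(a - 2)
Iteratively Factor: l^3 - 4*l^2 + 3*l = (l - 1)*(l^2 - 3*l) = (l - 3)*(l - 1)*(l)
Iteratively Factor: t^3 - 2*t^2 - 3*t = (t + 1)*(t^2 - 3*t) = t*(t + 1)*(t - 3)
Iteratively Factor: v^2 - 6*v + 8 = (v - 4)*(v - 2)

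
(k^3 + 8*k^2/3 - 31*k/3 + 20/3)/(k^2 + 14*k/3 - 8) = (k^2 + 4*k - 5)/(k + 6)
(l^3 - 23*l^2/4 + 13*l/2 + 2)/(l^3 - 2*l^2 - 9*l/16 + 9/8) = 4*(4*l^2 - 15*l - 4)/(16*l^2 - 9)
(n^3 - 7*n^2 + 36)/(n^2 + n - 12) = (n^2 - 4*n - 12)/(n + 4)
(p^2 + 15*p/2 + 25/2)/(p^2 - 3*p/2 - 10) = (p + 5)/(p - 4)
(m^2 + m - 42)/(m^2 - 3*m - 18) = (m + 7)/(m + 3)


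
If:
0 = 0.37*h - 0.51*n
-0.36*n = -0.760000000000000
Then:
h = 2.91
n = 2.11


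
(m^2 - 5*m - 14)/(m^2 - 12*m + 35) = (m + 2)/(m - 5)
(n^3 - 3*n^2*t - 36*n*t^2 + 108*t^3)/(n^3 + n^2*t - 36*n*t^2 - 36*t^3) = (n - 3*t)/(n + t)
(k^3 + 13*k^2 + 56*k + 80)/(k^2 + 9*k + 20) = k + 4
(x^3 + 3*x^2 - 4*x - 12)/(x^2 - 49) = (x^3 + 3*x^2 - 4*x - 12)/(x^2 - 49)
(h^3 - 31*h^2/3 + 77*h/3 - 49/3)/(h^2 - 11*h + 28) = (3*h^2 - 10*h + 7)/(3*(h - 4))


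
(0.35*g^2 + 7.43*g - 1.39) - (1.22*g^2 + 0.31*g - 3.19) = -0.87*g^2 + 7.12*g + 1.8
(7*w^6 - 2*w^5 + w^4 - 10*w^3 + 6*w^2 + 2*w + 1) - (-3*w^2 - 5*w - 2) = 7*w^6 - 2*w^5 + w^4 - 10*w^3 + 9*w^2 + 7*w + 3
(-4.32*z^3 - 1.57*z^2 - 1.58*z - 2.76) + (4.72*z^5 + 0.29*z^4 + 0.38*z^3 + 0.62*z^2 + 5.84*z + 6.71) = 4.72*z^5 + 0.29*z^4 - 3.94*z^3 - 0.95*z^2 + 4.26*z + 3.95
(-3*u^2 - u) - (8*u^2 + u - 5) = -11*u^2 - 2*u + 5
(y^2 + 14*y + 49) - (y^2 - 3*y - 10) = 17*y + 59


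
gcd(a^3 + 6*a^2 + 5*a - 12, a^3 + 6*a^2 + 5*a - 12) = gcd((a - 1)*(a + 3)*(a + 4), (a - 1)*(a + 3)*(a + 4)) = a^3 + 6*a^2 + 5*a - 12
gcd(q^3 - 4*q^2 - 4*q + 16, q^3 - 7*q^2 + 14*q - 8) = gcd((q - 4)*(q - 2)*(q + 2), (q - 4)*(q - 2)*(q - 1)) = q^2 - 6*q + 8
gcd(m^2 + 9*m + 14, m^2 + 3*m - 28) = m + 7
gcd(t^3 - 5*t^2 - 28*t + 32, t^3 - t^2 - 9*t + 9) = t - 1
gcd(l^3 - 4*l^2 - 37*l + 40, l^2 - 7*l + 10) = 1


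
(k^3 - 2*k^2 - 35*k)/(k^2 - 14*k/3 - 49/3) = 3*k*(k + 5)/(3*k + 7)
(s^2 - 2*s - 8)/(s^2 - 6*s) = (s^2 - 2*s - 8)/(s*(s - 6))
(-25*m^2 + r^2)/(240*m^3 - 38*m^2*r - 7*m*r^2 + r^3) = (5*m + r)/(-48*m^2 - 2*m*r + r^2)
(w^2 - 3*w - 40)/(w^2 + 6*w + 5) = (w - 8)/(w + 1)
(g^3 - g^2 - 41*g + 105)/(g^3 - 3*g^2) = 1 + 2/g - 35/g^2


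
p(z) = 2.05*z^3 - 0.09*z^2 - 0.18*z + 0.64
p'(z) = 6.15*z^2 - 0.18*z - 0.18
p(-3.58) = -93.93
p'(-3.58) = 79.29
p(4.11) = 140.70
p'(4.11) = 102.97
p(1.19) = 3.75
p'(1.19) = 8.31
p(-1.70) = -9.39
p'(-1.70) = 17.90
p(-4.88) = -238.86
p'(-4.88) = 147.16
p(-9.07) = -1534.72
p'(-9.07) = 507.38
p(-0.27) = 0.64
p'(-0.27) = 0.32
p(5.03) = 258.35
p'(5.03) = 154.52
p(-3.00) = -54.98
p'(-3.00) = 55.71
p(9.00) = 1486.18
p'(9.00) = 496.35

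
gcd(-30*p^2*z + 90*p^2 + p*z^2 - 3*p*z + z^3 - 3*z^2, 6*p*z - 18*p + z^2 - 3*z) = 6*p*z - 18*p + z^2 - 3*z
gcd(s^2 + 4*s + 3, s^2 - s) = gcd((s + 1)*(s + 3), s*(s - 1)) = 1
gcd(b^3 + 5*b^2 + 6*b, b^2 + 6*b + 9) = b + 3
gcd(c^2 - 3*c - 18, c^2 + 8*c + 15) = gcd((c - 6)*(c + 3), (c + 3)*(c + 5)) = c + 3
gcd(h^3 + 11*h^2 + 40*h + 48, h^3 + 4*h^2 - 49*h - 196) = h + 4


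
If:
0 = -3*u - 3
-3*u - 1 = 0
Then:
No Solution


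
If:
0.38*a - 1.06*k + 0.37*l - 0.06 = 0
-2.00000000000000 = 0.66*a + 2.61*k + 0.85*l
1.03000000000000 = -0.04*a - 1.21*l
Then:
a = -0.23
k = -0.43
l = -0.84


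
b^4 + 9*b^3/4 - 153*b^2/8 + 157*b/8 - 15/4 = (b - 5/2)*(b - 1)*(b - 1/4)*(b + 6)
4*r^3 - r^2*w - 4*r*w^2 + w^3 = (-4*r + w)*(-r + w)*(r + w)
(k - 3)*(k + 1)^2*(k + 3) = k^4 + 2*k^3 - 8*k^2 - 18*k - 9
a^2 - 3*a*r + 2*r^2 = (a - 2*r)*(a - r)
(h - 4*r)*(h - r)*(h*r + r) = h^3*r - 5*h^2*r^2 + h^2*r + 4*h*r^3 - 5*h*r^2 + 4*r^3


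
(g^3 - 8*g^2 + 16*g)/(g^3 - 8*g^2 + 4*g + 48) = g*(g - 4)/(g^2 - 4*g - 12)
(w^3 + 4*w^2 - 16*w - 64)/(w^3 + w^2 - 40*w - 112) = (w - 4)/(w - 7)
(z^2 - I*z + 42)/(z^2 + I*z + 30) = (z - 7*I)/(z - 5*I)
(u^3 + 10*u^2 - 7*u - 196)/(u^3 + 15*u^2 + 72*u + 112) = (u^2 + 3*u - 28)/(u^2 + 8*u + 16)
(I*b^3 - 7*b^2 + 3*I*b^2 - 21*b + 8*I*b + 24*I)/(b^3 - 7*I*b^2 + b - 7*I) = (I*b^2 + b*(-8 + 3*I) - 24)/(b^2 - 6*I*b + 7)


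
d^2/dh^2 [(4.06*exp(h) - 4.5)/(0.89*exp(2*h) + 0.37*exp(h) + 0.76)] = (3.215926*exp(4*h) - 15.594758*exp(3*h) - 20.922654*exp(2*h) + 10.417478*exp(h) + 3.610456)*exp(h)/(0.704969*exp(6*h) + 0.879231*exp(5*h) + 2.171511*exp(4*h) + 1.552261*exp(3*h) + 1.854324*exp(2*h) + 0.641136*exp(h) + 0.438976)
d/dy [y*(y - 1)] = 2*y - 1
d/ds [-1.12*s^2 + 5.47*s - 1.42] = 5.47 - 2.24*s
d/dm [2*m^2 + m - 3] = 4*m + 1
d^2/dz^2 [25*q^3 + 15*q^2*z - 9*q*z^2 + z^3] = -18*q + 6*z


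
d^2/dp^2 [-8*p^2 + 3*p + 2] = -16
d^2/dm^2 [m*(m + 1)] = 2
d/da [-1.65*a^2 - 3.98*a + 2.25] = -3.3*a - 3.98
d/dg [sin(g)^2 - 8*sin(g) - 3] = 2*(sin(g) - 4)*cos(g)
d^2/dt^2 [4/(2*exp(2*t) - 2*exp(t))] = -(2*(exp(t) - 1)*(4*exp(t) - 1) - 4*(2*exp(t) - 1)^2)*exp(-t)/(exp(t) - 1)^3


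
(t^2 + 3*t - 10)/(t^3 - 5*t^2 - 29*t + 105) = (t - 2)/(t^2 - 10*t + 21)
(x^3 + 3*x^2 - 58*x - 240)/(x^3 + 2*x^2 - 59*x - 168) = (x^2 + 11*x + 30)/(x^2 + 10*x + 21)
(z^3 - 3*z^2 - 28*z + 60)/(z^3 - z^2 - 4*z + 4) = (z^2 - z - 30)/(z^2 + z - 2)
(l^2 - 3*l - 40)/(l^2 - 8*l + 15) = (l^2 - 3*l - 40)/(l^2 - 8*l + 15)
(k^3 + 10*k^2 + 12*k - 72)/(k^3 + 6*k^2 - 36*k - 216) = (k - 2)/(k - 6)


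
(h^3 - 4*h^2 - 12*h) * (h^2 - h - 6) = h^5 - 5*h^4 - 14*h^3 + 36*h^2 + 72*h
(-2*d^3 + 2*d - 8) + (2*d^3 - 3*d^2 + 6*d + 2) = -3*d^2 + 8*d - 6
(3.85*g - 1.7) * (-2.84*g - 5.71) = -10.934*g^2 - 17.1555*g + 9.707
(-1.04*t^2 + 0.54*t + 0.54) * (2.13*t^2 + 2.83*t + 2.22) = -2.2152*t^4 - 1.793*t^3 + 0.3696*t^2 + 2.727*t + 1.1988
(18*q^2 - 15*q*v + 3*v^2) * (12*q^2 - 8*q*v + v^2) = 216*q^4 - 324*q^3*v + 174*q^2*v^2 - 39*q*v^3 + 3*v^4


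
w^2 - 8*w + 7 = (w - 7)*(w - 1)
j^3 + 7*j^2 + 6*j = j*(j + 1)*(j + 6)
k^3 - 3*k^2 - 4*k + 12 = (k - 3)*(k - 2)*(k + 2)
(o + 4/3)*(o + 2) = o^2 + 10*o/3 + 8/3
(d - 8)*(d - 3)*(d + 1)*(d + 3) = d^4 - 7*d^3 - 17*d^2 + 63*d + 72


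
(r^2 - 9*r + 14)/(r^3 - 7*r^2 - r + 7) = (r - 2)/(r^2 - 1)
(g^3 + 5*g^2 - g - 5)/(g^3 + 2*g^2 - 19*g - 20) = (g - 1)/(g - 4)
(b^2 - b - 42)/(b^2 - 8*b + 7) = (b + 6)/(b - 1)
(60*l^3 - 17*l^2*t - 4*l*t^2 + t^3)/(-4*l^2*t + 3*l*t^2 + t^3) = (15*l^2 - 8*l*t + t^2)/(t*(-l + t))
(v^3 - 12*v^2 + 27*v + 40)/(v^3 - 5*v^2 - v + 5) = (v - 8)/(v - 1)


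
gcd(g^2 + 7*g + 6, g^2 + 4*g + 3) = g + 1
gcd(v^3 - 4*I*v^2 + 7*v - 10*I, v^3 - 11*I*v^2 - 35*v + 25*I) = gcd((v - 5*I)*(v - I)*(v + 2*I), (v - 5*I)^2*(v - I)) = v^2 - 6*I*v - 5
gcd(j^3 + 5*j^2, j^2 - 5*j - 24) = 1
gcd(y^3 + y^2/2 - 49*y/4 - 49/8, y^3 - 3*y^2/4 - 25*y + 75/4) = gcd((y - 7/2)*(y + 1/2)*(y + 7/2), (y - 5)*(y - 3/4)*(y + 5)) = 1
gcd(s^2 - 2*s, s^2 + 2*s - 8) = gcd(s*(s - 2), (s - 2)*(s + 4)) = s - 2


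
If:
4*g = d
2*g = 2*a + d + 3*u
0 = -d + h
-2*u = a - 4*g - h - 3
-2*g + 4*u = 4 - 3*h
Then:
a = -89/41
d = -40/41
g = -10/41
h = -40/41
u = 66/41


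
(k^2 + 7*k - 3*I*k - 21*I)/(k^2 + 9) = (k + 7)/(k + 3*I)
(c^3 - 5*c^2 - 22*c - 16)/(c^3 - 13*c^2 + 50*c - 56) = (c^3 - 5*c^2 - 22*c - 16)/(c^3 - 13*c^2 + 50*c - 56)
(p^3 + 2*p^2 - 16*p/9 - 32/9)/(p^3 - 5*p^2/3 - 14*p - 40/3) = (p - 4/3)/(p - 5)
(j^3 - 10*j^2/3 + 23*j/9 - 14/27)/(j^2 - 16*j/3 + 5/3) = (j^2 - 3*j + 14/9)/(j - 5)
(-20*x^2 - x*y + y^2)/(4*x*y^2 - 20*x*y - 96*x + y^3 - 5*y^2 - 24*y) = (-5*x + y)/(y^2 - 5*y - 24)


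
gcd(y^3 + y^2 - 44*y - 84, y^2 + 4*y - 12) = y + 6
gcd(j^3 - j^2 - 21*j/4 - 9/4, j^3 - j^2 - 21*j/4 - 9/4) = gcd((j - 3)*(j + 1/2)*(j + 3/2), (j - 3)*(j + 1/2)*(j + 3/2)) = j^3 - j^2 - 21*j/4 - 9/4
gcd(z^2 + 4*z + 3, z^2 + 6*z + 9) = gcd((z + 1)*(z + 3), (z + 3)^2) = z + 3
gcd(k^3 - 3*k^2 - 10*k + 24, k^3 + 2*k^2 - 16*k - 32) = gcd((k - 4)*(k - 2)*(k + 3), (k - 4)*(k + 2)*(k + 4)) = k - 4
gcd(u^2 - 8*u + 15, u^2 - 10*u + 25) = u - 5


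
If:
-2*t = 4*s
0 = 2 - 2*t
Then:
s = -1/2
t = 1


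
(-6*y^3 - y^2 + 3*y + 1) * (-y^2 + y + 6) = 6*y^5 - 5*y^4 - 40*y^3 - 4*y^2 + 19*y + 6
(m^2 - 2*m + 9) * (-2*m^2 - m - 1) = -2*m^4 + 3*m^3 - 17*m^2 - 7*m - 9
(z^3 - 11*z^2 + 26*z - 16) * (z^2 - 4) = z^5 - 11*z^4 + 22*z^3 + 28*z^2 - 104*z + 64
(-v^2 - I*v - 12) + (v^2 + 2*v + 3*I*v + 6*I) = 2*v + 2*I*v - 12 + 6*I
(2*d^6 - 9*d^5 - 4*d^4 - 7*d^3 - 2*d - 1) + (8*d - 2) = 2*d^6 - 9*d^5 - 4*d^4 - 7*d^3 + 6*d - 3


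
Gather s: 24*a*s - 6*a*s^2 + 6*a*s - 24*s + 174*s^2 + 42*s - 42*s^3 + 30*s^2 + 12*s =-42*s^3 + s^2*(204 - 6*a) + s*(30*a + 30)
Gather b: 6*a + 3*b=6*a + 3*b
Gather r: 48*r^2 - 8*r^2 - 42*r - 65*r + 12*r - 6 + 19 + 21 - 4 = 40*r^2 - 95*r + 30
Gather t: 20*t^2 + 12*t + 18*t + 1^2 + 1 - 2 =20*t^2 + 30*t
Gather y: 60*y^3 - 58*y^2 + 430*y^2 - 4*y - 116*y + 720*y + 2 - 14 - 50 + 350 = 60*y^3 + 372*y^2 + 600*y + 288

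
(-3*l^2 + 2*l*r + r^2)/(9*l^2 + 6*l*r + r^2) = (-l + r)/(3*l + r)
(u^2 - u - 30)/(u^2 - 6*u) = (u + 5)/u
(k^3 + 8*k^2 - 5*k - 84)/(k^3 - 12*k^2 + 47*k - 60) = (k^2 + 11*k + 28)/(k^2 - 9*k + 20)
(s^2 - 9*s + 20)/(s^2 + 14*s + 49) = (s^2 - 9*s + 20)/(s^2 + 14*s + 49)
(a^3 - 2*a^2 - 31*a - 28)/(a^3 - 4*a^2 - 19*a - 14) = (a + 4)/(a + 2)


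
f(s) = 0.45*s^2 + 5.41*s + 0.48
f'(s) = 0.9*s + 5.41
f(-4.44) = -14.67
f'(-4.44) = 1.41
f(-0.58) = -2.51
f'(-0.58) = 4.89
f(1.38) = 8.80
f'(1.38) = 6.65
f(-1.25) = -5.58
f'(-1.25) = 4.28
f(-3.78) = -13.54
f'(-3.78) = 2.01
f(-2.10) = -8.90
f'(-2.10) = 3.52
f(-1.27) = -5.66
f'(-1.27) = 4.27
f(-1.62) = -7.10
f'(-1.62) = 3.95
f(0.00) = 0.48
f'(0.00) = 5.41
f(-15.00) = 20.58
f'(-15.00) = -8.09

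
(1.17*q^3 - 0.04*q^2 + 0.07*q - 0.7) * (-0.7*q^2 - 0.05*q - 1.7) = -0.819*q^5 - 0.0305*q^4 - 2.036*q^3 + 0.5545*q^2 - 0.084*q + 1.19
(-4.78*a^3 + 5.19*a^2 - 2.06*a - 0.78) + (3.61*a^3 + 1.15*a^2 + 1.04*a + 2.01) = -1.17*a^3 + 6.34*a^2 - 1.02*a + 1.23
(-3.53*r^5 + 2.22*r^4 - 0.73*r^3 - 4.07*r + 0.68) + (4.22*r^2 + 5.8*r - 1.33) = -3.53*r^5 + 2.22*r^4 - 0.73*r^3 + 4.22*r^2 + 1.73*r - 0.65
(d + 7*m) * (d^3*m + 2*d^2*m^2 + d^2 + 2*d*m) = d^4*m + 9*d^3*m^2 + d^3 + 14*d^2*m^3 + 9*d^2*m + 14*d*m^2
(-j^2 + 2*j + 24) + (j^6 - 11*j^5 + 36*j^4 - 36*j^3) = j^6 - 11*j^5 + 36*j^4 - 36*j^3 - j^2 + 2*j + 24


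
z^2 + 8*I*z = z*(z + 8*I)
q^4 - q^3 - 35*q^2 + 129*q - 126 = (q - 3)^2*(q - 2)*(q + 7)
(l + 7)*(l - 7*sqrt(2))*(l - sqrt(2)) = l^3 - 8*sqrt(2)*l^2 + 7*l^2 - 56*sqrt(2)*l + 14*l + 98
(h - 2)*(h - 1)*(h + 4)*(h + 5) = h^4 + 6*h^3 - 5*h^2 - 42*h + 40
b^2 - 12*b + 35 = (b - 7)*(b - 5)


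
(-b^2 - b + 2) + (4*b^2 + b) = 3*b^2 + 2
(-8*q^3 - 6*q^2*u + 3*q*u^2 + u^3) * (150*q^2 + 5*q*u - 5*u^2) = -1200*q^5 - 940*q^4*u + 460*q^3*u^2 + 195*q^2*u^3 - 10*q*u^4 - 5*u^5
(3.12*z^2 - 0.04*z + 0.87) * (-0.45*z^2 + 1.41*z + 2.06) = -1.404*z^4 + 4.4172*z^3 + 5.9793*z^2 + 1.1443*z + 1.7922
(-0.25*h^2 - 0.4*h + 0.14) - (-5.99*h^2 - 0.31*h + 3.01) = 5.74*h^2 - 0.09*h - 2.87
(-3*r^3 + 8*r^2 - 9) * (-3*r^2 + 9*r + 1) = 9*r^5 - 51*r^4 + 69*r^3 + 35*r^2 - 81*r - 9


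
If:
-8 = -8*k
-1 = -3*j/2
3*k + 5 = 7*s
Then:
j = 2/3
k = 1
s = 8/7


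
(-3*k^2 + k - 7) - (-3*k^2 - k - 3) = 2*k - 4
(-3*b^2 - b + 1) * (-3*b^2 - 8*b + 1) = 9*b^4 + 27*b^3 + 2*b^2 - 9*b + 1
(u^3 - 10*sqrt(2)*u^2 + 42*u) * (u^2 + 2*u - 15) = u^5 - 10*sqrt(2)*u^4 + 2*u^4 - 20*sqrt(2)*u^3 + 27*u^3 + 84*u^2 + 150*sqrt(2)*u^2 - 630*u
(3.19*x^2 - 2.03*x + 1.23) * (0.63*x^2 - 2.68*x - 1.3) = 2.0097*x^4 - 9.8281*x^3 + 2.0683*x^2 - 0.6574*x - 1.599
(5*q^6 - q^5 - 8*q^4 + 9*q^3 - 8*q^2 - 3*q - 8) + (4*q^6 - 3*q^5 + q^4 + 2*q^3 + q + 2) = 9*q^6 - 4*q^5 - 7*q^4 + 11*q^3 - 8*q^2 - 2*q - 6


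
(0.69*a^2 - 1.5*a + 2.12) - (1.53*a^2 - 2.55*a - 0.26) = -0.84*a^2 + 1.05*a + 2.38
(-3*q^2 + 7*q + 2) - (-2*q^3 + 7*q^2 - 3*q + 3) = 2*q^3 - 10*q^2 + 10*q - 1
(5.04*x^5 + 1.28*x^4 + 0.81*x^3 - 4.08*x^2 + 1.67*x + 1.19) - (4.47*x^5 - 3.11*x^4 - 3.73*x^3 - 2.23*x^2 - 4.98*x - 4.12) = 0.57*x^5 + 4.39*x^4 + 4.54*x^3 - 1.85*x^2 + 6.65*x + 5.31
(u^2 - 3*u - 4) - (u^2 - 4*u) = u - 4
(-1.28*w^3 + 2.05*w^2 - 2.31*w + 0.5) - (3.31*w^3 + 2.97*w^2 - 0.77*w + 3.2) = -4.59*w^3 - 0.92*w^2 - 1.54*w - 2.7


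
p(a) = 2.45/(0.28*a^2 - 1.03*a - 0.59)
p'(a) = 2.45*(1.03 - 0.56*a)/(0.28*a^2 - 1.03*a - 0.59)^2 = (2.5235 - 1.372*a)/(-0.28*a^2 + 1.03*a + 0.59)^2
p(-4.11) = 0.29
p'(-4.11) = 0.12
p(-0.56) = 32.84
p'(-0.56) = 591.38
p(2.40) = -1.69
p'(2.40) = -0.37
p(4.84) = 2.49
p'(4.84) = -4.25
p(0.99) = -1.83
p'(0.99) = 0.65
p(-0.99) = 3.48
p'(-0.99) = 7.83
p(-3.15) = 0.45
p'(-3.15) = 0.23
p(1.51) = -1.63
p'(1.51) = 0.20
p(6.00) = 0.74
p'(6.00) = -0.52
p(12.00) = 0.09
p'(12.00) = -0.02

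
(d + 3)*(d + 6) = d^2 + 9*d + 18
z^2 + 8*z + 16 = (z + 4)^2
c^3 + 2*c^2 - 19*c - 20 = (c - 4)*(c + 1)*(c + 5)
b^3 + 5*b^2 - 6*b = b*(b - 1)*(b + 6)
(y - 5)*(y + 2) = y^2 - 3*y - 10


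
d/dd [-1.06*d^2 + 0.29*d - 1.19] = 0.29 - 2.12*d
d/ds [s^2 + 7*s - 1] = 2*s + 7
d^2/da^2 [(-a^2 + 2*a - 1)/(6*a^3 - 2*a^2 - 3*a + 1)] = 4*(-18*a^6 + 108*a^5 - 171*a^4 + 94*a^3 - 18*a^2 + 6*a - 3)/(216*a^9 - 216*a^8 - 252*a^7 + 316*a^6 + 54*a^5 - 150*a^4 + 27*a^3 + 21*a^2 - 9*a + 1)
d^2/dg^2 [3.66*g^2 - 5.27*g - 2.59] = 7.32000000000000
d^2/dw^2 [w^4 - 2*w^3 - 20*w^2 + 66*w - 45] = 12*w^2 - 12*w - 40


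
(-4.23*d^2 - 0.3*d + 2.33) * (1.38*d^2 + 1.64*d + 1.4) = -5.8374*d^4 - 7.3512*d^3 - 3.1986*d^2 + 3.4012*d + 3.262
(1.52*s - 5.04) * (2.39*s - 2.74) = 3.6328*s^2 - 16.2104*s + 13.8096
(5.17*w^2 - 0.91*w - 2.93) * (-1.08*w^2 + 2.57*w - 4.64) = -5.5836*w^4 + 14.2697*w^3 - 23.1631*w^2 - 3.3077*w + 13.5952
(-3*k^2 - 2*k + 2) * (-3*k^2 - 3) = 9*k^4 + 6*k^3 + 3*k^2 + 6*k - 6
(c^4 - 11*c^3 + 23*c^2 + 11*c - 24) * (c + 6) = c^5 - 5*c^4 - 43*c^3 + 149*c^2 + 42*c - 144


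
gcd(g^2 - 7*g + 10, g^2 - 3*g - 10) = g - 5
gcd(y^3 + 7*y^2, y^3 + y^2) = y^2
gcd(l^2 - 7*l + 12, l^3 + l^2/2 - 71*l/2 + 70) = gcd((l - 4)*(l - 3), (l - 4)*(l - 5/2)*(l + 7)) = l - 4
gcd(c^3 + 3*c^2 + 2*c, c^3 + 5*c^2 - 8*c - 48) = 1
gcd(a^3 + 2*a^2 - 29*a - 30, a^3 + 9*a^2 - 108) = a + 6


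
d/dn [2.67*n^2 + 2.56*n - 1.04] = 5.34*n + 2.56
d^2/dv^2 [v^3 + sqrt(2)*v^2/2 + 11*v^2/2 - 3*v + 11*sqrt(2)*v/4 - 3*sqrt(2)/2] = 6*v + sqrt(2) + 11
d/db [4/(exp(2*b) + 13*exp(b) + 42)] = (-8*exp(b) - 52)*exp(b)/(exp(2*b) + 13*exp(b) + 42)^2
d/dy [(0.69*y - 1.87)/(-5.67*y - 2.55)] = (-70.094808*y - 31.52412)/(5.67*y + 2.55)^3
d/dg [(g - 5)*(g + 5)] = 2*g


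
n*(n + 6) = n^2 + 6*n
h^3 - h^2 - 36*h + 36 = (h - 6)*(h - 1)*(h + 6)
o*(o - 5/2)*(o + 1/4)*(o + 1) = o^4 - 5*o^3/4 - 23*o^2/8 - 5*o/8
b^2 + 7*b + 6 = (b + 1)*(b + 6)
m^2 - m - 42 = (m - 7)*(m + 6)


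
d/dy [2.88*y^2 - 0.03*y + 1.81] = 5.76*y - 0.03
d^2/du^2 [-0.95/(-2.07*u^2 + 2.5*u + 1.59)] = (8.14131*u^2 - 9.8325*u - 0.95*(4.14*u - 2.5)*(8.28*u - 5.0) - 6.25347)/(-2.07*u^2 + 2.5*u + 1.59)^3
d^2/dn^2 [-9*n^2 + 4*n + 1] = -18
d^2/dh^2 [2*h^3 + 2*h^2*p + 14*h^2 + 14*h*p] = 12*h + 4*p + 28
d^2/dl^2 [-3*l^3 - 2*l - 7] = -18*l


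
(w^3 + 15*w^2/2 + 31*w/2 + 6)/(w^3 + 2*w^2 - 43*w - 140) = (2*w^2 + 7*w + 3)/(2*(w^2 - 2*w - 35))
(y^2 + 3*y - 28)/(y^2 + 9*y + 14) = (y - 4)/(y + 2)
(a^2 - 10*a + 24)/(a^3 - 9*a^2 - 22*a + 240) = (a - 4)/(a^2 - 3*a - 40)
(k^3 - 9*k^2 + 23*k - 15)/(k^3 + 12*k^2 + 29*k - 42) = (k^2 - 8*k + 15)/(k^2 + 13*k + 42)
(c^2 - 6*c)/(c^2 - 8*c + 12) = c/(c - 2)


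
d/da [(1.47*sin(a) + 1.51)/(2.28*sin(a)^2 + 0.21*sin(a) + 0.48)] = (-3.3516*sin(a)^2 - 6.8856*sin(a) + 0.3885)*cos(a)/(5.1984*sin(a)^4 + 0.9576*sin(a)^3 + 2.2329*sin(a)^2 + 0.2016*sin(a) + 0.2304)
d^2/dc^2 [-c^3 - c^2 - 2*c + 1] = -6*c - 2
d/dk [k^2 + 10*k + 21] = 2*k + 10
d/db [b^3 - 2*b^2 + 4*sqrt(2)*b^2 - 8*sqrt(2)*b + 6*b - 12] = 3*b^2 - 4*b + 8*sqrt(2)*b - 8*sqrt(2) + 6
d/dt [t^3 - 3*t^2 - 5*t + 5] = 3*t^2 - 6*t - 5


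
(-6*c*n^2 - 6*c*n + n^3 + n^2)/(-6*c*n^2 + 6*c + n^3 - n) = n/(n - 1)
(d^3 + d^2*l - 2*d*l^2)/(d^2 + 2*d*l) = d - l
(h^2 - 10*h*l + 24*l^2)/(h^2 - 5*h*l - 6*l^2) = (h - 4*l)/(h + l)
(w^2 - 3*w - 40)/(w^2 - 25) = (w - 8)/(w - 5)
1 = 1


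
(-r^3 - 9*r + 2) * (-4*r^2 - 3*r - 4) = 4*r^5 + 3*r^4 + 40*r^3 + 19*r^2 + 30*r - 8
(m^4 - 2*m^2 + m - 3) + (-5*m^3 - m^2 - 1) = m^4 - 5*m^3 - 3*m^2 + m - 4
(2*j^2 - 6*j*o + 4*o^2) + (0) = 2*j^2 - 6*j*o + 4*o^2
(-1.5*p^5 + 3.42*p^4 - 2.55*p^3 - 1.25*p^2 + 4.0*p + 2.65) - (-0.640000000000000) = -1.5*p^5 + 3.42*p^4 - 2.55*p^3 - 1.25*p^2 + 4.0*p + 3.29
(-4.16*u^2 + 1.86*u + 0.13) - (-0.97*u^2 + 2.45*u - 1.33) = -3.19*u^2 - 0.59*u + 1.46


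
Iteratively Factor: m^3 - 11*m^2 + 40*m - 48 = (m - 4)*(m^2 - 7*m + 12) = (m - 4)^2*(m - 3)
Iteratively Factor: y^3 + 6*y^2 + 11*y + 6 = (y + 3)*(y^2 + 3*y + 2) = (y + 2)*(y + 3)*(y + 1)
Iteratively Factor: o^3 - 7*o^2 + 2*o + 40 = (o - 4)*(o^2 - 3*o - 10) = (o - 4)*(o + 2)*(o - 5)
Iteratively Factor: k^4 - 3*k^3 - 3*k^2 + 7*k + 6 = (k + 1)*(k^3 - 4*k^2 + k + 6) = (k + 1)^2*(k^2 - 5*k + 6) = (k - 3)*(k + 1)^2*(k - 2)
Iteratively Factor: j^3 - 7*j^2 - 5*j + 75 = (j - 5)*(j^2 - 2*j - 15) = (j - 5)^2*(j + 3)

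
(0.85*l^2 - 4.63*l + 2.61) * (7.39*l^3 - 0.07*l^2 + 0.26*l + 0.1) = 6.2815*l^5 - 34.2752*l^4 + 19.833*l^3 - 1.3015*l^2 + 0.2156*l + 0.261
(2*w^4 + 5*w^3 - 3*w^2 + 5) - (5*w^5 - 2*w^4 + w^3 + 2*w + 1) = -5*w^5 + 4*w^4 + 4*w^3 - 3*w^2 - 2*w + 4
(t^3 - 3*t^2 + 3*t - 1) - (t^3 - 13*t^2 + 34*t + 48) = 10*t^2 - 31*t - 49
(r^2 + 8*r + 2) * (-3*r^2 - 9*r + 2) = -3*r^4 - 33*r^3 - 76*r^2 - 2*r + 4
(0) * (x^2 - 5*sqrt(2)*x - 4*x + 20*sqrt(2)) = 0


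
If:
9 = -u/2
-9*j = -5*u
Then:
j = -10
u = -18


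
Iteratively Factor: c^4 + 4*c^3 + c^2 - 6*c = (c - 1)*(c^3 + 5*c^2 + 6*c) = c*(c - 1)*(c^2 + 5*c + 6) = c*(c - 1)*(c + 2)*(c + 3)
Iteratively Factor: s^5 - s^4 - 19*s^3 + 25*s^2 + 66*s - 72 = (s - 1)*(s^4 - 19*s^2 + 6*s + 72) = (s - 3)*(s - 1)*(s^3 + 3*s^2 - 10*s - 24) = (s - 3)*(s - 1)*(s + 4)*(s^2 - s - 6) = (s - 3)^2*(s - 1)*(s + 4)*(s + 2)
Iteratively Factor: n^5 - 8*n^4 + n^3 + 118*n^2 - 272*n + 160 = (n - 5)*(n^4 - 3*n^3 - 14*n^2 + 48*n - 32) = (n - 5)*(n - 1)*(n^3 - 2*n^2 - 16*n + 32) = (n - 5)*(n - 4)*(n - 1)*(n^2 + 2*n - 8) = (n - 5)*(n - 4)*(n - 2)*(n - 1)*(n + 4)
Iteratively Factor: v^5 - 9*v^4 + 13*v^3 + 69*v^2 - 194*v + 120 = (v - 4)*(v^4 - 5*v^3 - 7*v^2 + 41*v - 30) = (v - 4)*(v - 2)*(v^3 - 3*v^2 - 13*v + 15) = (v - 4)*(v - 2)*(v + 3)*(v^2 - 6*v + 5) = (v - 4)*(v - 2)*(v - 1)*(v + 3)*(v - 5)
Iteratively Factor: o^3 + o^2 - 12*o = (o + 4)*(o^2 - 3*o) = o*(o + 4)*(o - 3)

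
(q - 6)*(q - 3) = q^2 - 9*q + 18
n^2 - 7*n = n*(n - 7)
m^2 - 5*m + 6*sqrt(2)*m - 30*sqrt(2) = (m - 5)*(m + 6*sqrt(2))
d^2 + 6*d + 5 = (d + 1)*(d + 5)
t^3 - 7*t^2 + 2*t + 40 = (t - 5)*(t - 4)*(t + 2)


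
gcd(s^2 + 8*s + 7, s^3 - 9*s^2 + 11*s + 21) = s + 1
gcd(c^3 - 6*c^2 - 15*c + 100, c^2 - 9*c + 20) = c - 5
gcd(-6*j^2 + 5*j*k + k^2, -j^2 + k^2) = j - k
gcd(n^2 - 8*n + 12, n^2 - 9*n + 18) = n - 6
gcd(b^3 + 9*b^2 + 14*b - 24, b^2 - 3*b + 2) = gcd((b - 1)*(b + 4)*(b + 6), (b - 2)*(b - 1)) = b - 1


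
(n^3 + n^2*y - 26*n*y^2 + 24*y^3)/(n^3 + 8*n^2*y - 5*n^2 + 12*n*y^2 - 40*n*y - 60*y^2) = (n^2 - 5*n*y + 4*y^2)/(n^2 + 2*n*y - 5*n - 10*y)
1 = 1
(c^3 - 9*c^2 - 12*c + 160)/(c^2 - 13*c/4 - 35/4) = 4*(c^2 - 4*c - 32)/(4*c + 7)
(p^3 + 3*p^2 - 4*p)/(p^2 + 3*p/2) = 2*(p^2 + 3*p - 4)/(2*p + 3)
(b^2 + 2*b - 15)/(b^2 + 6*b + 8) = (b^2 + 2*b - 15)/(b^2 + 6*b + 8)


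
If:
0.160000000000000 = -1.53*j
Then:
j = -0.10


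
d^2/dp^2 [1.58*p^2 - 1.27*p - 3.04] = 3.16000000000000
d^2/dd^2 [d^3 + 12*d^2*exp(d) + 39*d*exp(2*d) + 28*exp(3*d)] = 12*d^2*exp(d) + 156*d*exp(2*d) + 48*d*exp(d) + 6*d + 252*exp(3*d) + 156*exp(2*d) + 24*exp(d)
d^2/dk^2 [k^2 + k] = 2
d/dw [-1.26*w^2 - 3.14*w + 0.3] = -2.52*w - 3.14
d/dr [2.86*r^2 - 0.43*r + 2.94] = 5.72*r - 0.43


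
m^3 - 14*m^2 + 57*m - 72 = (m - 8)*(m - 3)^2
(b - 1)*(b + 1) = b^2 - 1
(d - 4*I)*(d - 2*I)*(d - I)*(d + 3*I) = d^4 - 4*I*d^3 + 7*d^2 - 34*I*d - 24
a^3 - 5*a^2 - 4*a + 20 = (a - 5)*(a - 2)*(a + 2)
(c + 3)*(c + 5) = c^2 + 8*c + 15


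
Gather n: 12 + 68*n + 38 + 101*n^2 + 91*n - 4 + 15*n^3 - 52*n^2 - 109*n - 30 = 15*n^3 + 49*n^2 + 50*n + 16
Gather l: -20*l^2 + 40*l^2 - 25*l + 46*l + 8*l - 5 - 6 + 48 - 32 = 20*l^2 + 29*l + 5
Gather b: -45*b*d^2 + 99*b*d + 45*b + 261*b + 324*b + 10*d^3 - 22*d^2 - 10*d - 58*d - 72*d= b*(-45*d^2 + 99*d + 630) + 10*d^3 - 22*d^2 - 140*d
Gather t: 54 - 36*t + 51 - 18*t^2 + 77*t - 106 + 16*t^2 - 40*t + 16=-2*t^2 + t + 15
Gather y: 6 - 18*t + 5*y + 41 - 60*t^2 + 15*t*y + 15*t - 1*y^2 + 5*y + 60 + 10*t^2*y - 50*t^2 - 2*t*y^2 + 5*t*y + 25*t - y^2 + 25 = -110*t^2 + 22*t + y^2*(-2*t - 2) + y*(10*t^2 + 20*t + 10) + 132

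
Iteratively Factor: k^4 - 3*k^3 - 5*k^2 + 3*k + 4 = (k + 1)*(k^3 - 4*k^2 - k + 4) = (k + 1)^2*(k^2 - 5*k + 4) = (k - 1)*(k + 1)^2*(k - 4)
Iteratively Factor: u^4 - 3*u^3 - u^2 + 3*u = (u)*(u^3 - 3*u^2 - u + 3) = u*(u - 1)*(u^2 - 2*u - 3) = u*(u - 3)*(u - 1)*(u + 1)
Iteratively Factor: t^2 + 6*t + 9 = (t + 3)*(t + 3)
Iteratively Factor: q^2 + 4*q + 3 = (q + 1)*(q + 3)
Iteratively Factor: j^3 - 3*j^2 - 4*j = (j - 4)*(j^2 + j) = (j - 4)*(j + 1)*(j)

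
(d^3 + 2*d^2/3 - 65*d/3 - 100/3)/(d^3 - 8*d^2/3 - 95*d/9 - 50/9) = 3*(d + 4)/(3*d + 2)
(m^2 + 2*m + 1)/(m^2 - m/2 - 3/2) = 2*(m + 1)/(2*m - 3)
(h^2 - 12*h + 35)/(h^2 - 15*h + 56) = (h - 5)/(h - 8)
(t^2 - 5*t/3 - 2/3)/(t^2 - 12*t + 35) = (3*t^2 - 5*t - 2)/(3*(t^2 - 12*t + 35))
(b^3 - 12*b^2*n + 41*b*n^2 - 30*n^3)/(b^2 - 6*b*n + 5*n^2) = b - 6*n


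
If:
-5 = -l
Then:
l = 5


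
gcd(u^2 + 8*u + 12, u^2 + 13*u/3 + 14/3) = u + 2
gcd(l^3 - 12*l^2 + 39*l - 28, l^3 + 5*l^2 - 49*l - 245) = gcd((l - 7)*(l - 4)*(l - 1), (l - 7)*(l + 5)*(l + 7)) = l - 7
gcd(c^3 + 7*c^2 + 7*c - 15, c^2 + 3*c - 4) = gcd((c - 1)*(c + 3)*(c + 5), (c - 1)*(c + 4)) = c - 1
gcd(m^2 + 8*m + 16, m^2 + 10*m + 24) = m + 4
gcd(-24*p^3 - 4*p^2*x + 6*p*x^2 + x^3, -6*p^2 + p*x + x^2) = -2*p + x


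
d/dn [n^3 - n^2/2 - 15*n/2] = 3*n^2 - n - 15/2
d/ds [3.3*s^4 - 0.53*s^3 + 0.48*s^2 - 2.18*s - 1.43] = 13.2*s^3 - 1.59*s^2 + 0.96*s - 2.18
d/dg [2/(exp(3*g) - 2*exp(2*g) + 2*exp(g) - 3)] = (-6*exp(2*g) + 8*exp(g) - 4)*exp(g)/(exp(3*g) - 2*exp(2*g) + 2*exp(g) - 3)^2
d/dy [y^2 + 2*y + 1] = 2*y + 2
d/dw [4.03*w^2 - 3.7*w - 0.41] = 8.06*w - 3.7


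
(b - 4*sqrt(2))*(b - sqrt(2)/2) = b^2 - 9*sqrt(2)*b/2 + 4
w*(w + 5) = w^2 + 5*w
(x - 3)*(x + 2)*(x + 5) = x^3 + 4*x^2 - 11*x - 30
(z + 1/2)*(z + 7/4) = z^2 + 9*z/4 + 7/8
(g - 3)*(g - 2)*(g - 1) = g^3 - 6*g^2 + 11*g - 6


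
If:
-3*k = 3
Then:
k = -1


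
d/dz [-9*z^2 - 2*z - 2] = -18*z - 2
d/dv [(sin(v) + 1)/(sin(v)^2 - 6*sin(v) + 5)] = (-2*sin(v) + cos(v)^2 + 10)*cos(v)/(sin(v)^2 - 6*sin(v) + 5)^2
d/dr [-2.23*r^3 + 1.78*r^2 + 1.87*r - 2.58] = -6.69*r^2 + 3.56*r + 1.87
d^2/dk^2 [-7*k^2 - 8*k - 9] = -14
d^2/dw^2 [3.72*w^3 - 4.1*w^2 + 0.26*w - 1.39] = 22.32*w - 8.2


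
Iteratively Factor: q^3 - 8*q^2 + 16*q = (q - 4)*(q^2 - 4*q) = q*(q - 4)*(q - 4)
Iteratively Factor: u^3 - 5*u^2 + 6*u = (u - 3)*(u^2 - 2*u) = (u - 3)*(u - 2)*(u)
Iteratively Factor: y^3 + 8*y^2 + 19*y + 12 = (y + 1)*(y^2 + 7*y + 12) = (y + 1)*(y + 4)*(y + 3)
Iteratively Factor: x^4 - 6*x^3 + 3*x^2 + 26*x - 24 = (x - 3)*(x^3 - 3*x^2 - 6*x + 8) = (x - 3)*(x + 2)*(x^2 - 5*x + 4) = (x - 4)*(x - 3)*(x + 2)*(x - 1)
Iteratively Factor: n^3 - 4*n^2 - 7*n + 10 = (n + 2)*(n^2 - 6*n + 5) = (n - 5)*(n + 2)*(n - 1)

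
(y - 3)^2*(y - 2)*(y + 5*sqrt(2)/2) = y^4 - 8*y^3 + 5*sqrt(2)*y^3/2 - 20*sqrt(2)*y^2 + 21*y^2 - 18*y + 105*sqrt(2)*y/2 - 45*sqrt(2)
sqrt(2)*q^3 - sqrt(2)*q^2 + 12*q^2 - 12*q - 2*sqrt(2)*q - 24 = (q - 2)*(q + 6*sqrt(2))*(sqrt(2)*q + sqrt(2))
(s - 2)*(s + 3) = s^2 + s - 6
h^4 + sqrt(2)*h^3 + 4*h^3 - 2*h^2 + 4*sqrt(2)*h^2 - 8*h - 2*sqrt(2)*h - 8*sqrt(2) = (h + 4)*(h - sqrt(2))*(h + sqrt(2))^2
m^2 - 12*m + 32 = (m - 8)*(m - 4)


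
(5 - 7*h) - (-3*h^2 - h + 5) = 3*h^2 - 6*h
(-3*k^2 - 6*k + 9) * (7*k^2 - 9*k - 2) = -21*k^4 - 15*k^3 + 123*k^2 - 69*k - 18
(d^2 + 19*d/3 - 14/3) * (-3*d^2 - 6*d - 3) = -3*d^4 - 25*d^3 - 27*d^2 + 9*d + 14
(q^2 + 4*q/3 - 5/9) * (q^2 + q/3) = q^4 + 5*q^3/3 - q^2/9 - 5*q/27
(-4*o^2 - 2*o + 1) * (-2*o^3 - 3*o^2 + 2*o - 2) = 8*o^5 + 16*o^4 - 4*o^3 + o^2 + 6*o - 2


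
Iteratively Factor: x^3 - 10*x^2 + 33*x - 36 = (x - 3)*(x^2 - 7*x + 12) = (x - 3)^2*(x - 4)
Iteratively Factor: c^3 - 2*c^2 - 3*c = (c + 1)*(c^2 - 3*c) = c*(c + 1)*(c - 3)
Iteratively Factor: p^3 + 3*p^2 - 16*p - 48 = (p - 4)*(p^2 + 7*p + 12) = (p - 4)*(p + 3)*(p + 4)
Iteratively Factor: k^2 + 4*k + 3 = (k + 3)*(k + 1)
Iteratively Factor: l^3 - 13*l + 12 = (l + 4)*(l^2 - 4*l + 3) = (l - 3)*(l + 4)*(l - 1)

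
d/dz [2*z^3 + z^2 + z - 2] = 6*z^2 + 2*z + 1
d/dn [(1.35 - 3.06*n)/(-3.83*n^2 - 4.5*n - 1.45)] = (-11.7198*n^2 + 10.341*n + 10.512)/(14.6689*n^4 + 34.47*n^3 + 31.357*n^2 + 13.05*n + 2.1025)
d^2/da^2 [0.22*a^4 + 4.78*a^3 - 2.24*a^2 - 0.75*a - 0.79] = 2.64*a^2 + 28.68*a - 4.48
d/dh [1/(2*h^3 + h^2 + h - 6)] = (-6*h^2 - 2*h - 1)/(2*h^3 + h^2 + h - 6)^2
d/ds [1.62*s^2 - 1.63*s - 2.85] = 3.24*s - 1.63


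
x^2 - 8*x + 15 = (x - 5)*(x - 3)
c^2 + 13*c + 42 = (c + 6)*(c + 7)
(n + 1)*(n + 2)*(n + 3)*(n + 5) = n^4 + 11*n^3 + 41*n^2 + 61*n + 30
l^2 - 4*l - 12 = (l - 6)*(l + 2)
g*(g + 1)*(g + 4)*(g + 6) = g^4 + 11*g^3 + 34*g^2 + 24*g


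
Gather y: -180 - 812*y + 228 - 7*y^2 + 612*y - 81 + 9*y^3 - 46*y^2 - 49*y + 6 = 9*y^3 - 53*y^2 - 249*y - 27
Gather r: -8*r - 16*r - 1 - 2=-24*r - 3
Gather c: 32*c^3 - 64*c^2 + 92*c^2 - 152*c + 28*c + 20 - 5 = 32*c^3 + 28*c^2 - 124*c + 15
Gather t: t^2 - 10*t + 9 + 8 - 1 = t^2 - 10*t + 16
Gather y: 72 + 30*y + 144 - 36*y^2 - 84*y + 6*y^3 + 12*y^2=6*y^3 - 24*y^2 - 54*y + 216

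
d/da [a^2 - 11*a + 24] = 2*a - 11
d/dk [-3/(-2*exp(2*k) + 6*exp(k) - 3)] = (18 - 12*exp(k))*exp(k)/(2*exp(2*k) - 6*exp(k) + 3)^2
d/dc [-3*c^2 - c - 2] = -6*c - 1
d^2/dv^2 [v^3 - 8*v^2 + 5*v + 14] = 6*v - 16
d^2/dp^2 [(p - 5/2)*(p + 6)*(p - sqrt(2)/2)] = 6*p - sqrt(2) + 7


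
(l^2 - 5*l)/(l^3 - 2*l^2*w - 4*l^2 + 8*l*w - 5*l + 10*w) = l/(l^2 - 2*l*w + l - 2*w)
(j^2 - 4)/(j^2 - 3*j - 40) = (4 - j^2)/(-j^2 + 3*j + 40)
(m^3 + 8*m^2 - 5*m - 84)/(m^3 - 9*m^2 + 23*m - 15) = (m^2 + 11*m + 28)/(m^2 - 6*m + 5)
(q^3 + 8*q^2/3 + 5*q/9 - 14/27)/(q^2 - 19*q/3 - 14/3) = (q^2 + 2*q - 7/9)/(q - 7)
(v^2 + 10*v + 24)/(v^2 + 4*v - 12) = (v + 4)/(v - 2)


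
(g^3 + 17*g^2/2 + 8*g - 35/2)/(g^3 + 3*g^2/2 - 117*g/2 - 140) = (g - 1)/(g - 8)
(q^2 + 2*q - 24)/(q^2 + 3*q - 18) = (q - 4)/(q - 3)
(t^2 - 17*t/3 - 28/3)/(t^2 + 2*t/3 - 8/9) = 3*(t - 7)/(3*t - 2)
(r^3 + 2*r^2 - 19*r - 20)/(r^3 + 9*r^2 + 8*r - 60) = (r^2 - 3*r - 4)/(r^2 + 4*r - 12)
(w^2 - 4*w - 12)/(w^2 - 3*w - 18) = (w + 2)/(w + 3)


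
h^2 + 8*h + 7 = (h + 1)*(h + 7)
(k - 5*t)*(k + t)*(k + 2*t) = k^3 - 2*k^2*t - 13*k*t^2 - 10*t^3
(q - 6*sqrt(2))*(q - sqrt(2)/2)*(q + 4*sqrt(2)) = q^3 - 5*sqrt(2)*q^2/2 - 46*q + 24*sqrt(2)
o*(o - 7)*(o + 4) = o^3 - 3*o^2 - 28*o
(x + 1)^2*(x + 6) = x^3 + 8*x^2 + 13*x + 6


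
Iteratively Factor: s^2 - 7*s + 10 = (s - 5)*(s - 2)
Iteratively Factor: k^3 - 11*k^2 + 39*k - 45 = (k - 3)*(k^2 - 8*k + 15) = (k - 3)^2*(k - 5)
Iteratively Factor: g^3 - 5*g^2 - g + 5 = (g + 1)*(g^2 - 6*g + 5) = (g - 1)*(g + 1)*(g - 5)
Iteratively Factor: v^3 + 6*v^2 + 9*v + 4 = (v + 4)*(v^2 + 2*v + 1) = (v + 1)*(v + 4)*(v + 1)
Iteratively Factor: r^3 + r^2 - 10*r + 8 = (r - 1)*(r^2 + 2*r - 8) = (r - 2)*(r - 1)*(r + 4)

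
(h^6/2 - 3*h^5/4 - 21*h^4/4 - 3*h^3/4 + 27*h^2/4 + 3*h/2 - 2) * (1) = h^6/2 - 3*h^5/4 - 21*h^4/4 - 3*h^3/4 + 27*h^2/4 + 3*h/2 - 2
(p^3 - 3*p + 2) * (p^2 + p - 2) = p^5 + p^4 - 5*p^3 - p^2 + 8*p - 4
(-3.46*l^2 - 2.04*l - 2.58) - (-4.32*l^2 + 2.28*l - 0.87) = 0.86*l^2 - 4.32*l - 1.71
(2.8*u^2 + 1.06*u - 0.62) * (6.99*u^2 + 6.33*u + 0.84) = 19.572*u^4 + 25.1334*u^3 + 4.728*u^2 - 3.0342*u - 0.5208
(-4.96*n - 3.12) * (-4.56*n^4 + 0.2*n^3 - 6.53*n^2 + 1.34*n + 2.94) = 22.6176*n^5 + 13.2352*n^4 + 31.7648*n^3 + 13.7272*n^2 - 18.7632*n - 9.1728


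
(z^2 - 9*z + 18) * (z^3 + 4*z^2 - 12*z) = z^5 - 5*z^4 - 30*z^3 + 180*z^2 - 216*z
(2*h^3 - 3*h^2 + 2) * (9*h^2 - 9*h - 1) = 18*h^5 - 45*h^4 + 25*h^3 + 21*h^2 - 18*h - 2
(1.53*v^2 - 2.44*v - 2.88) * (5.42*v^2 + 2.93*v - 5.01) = 8.2926*v^4 - 8.7419*v^3 - 30.4241*v^2 + 3.786*v + 14.4288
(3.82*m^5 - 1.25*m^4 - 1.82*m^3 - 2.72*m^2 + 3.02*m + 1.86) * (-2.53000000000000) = -9.6646*m^5 + 3.1625*m^4 + 4.6046*m^3 + 6.8816*m^2 - 7.6406*m - 4.7058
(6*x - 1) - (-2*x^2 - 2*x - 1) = 2*x^2 + 8*x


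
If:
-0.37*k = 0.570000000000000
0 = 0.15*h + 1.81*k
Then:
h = 18.59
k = -1.54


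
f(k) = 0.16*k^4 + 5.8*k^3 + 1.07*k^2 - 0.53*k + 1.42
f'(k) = 0.64*k^3 + 17.4*k^2 + 2.14*k - 0.53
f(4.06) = 448.53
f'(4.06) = 337.80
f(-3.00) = -131.00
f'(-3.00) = 132.37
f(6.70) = 2112.74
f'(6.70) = 987.38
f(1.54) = 25.22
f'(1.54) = 46.37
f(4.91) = 804.16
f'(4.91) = 505.22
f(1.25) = 14.15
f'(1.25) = 30.58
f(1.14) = 11.07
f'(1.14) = 25.47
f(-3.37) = -185.99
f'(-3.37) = 165.37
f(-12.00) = -6542.78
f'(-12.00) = 1373.47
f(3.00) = 179.02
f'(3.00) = 179.77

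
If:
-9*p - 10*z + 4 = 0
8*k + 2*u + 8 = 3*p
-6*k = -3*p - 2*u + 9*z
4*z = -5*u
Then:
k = -357/379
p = -128/1137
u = -152/379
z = 190/379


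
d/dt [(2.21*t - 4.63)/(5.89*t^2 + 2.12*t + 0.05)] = (-13.0169*t^2 + 54.5414*t + 9.9261)/(34.6921*t^4 + 24.9736*t^3 + 5.0834*t^2 + 0.212*t + 0.0025)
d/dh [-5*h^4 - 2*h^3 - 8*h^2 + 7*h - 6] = -20*h^3 - 6*h^2 - 16*h + 7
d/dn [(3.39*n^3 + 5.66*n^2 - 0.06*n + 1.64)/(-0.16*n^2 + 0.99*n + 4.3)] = (-0.5424*n^4 + 6.7122*n^3 + 49.3248*n^2 + 49.2008*n - 1.8816)/(0.0256*n^4 - 0.3168*n^3 - 0.3959*n^2 + 8.514*n + 18.49)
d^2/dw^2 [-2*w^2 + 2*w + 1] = -4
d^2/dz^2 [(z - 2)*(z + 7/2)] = 2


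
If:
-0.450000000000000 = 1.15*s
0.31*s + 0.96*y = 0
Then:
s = -0.39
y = 0.13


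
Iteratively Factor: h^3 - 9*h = (h + 3)*(h^2 - 3*h) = (h - 3)*(h + 3)*(h)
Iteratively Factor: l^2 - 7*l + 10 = (l - 5)*(l - 2)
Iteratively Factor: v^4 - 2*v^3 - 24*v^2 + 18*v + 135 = (v - 3)*(v^3 + v^2 - 21*v - 45) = (v - 5)*(v - 3)*(v^2 + 6*v + 9) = (v - 5)*(v - 3)*(v + 3)*(v + 3)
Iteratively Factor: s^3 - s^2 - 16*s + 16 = (s + 4)*(s^2 - 5*s + 4) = (s - 1)*(s + 4)*(s - 4)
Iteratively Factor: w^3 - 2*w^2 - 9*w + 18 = (w + 3)*(w^2 - 5*w + 6) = (w - 2)*(w + 3)*(w - 3)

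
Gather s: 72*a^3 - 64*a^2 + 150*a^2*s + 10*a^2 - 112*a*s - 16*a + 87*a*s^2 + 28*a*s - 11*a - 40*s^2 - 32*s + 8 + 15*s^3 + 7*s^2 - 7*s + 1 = 72*a^3 - 54*a^2 - 27*a + 15*s^3 + s^2*(87*a - 33) + s*(150*a^2 - 84*a - 39) + 9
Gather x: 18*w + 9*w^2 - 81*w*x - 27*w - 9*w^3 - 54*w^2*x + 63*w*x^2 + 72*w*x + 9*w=-9*w^3 + 9*w^2 + 63*w*x^2 + x*(-54*w^2 - 9*w)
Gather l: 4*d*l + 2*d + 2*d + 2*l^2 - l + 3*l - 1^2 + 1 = 4*d + 2*l^2 + l*(4*d + 2)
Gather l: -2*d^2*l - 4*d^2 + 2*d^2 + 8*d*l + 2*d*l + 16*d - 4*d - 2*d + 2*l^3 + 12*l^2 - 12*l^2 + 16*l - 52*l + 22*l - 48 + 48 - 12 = -2*d^2 + 10*d + 2*l^3 + l*(-2*d^2 + 10*d - 14) - 12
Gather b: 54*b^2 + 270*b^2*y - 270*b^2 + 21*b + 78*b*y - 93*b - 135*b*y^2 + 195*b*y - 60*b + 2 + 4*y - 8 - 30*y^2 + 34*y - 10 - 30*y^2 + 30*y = b^2*(270*y - 216) + b*(-135*y^2 + 273*y - 132) - 60*y^2 + 68*y - 16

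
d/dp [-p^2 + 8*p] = 8 - 2*p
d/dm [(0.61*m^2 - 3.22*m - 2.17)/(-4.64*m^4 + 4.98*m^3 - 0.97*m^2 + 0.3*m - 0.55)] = (5.6608*m^5 - 47.8602*m^4 - 8.20399999999999*m^3 + 29.4794*m^2 - 4.8808*m + 2.422)/(21.5296*m^8 - 46.2144*m^7 + 33.802*m^6 - 12.4452*m^5 + 9.0329*m^4 - 6.06*m^3 + 1.157*m^2 - 0.33*m + 0.3025)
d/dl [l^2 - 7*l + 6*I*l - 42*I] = 2*l - 7 + 6*I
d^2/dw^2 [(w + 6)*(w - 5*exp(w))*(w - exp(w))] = -6*w^2*exp(w) + 20*w*exp(2*w) - 60*w*exp(w) + 6*w + 140*exp(2*w) - 84*exp(w) + 12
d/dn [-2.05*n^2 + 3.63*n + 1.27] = 3.63 - 4.1*n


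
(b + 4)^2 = b^2 + 8*b + 16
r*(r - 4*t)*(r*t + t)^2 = r^4*t^2 - 4*r^3*t^3 + 2*r^3*t^2 - 8*r^2*t^3 + r^2*t^2 - 4*r*t^3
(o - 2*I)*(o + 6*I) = o^2 + 4*I*o + 12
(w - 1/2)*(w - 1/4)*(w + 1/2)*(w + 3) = w^4 + 11*w^3/4 - w^2 - 11*w/16 + 3/16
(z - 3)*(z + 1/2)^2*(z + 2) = z^4 - 27*z^2/4 - 25*z/4 - 3/2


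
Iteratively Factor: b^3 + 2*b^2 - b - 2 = (b + 2)*(b^2 - 1) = (b - 1)*(b + 2)*(b + 1)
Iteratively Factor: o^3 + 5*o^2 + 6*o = (o + 2)*(o^2 + 3*o) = o*(o + 2)*(o + 3)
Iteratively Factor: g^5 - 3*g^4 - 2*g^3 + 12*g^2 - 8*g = (g)*(g^4 - 3*g^3 - 2*g^2 + 12*g - 8) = g*(g + 2)*(g^3 - 5*g^2 + 8*g - 4) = g*(g - 1)*(g + 2)*(g^2 - 4*g + 4) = g*(g - 2)*(g - 1)*(g + 2)*(g - 2)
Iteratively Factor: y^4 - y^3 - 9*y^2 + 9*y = (y + 3)*(y^3 - 4*y^2 + 3*y) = (y - 1)*(y + 3)*(y^2 - 3*y) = y*(y - 1)*(y + 3)*(y - 3)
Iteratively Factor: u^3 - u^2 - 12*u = (u - 4)*(u^2 + 3*u) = (u - 4)*(u + 3)*(u)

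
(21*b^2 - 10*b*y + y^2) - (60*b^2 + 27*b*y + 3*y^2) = -39*b^2 - 37*b*y - 2*y^2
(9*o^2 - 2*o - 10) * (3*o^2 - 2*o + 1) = 27*o^4 - 24*o^3 - 17*o^2 + 18*o - 10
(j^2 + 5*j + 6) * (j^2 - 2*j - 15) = j^4 + 3*j^3 - 19*j^2 - 87*j - 90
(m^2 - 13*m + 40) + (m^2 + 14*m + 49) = 2*m^2 + m + 89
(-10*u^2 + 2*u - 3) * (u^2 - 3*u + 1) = -10*u^4 + 32*u^3 - 19*u^2 + 11*u - 3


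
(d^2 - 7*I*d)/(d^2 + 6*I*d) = (d - 7*I)/(d + 6*I)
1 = 1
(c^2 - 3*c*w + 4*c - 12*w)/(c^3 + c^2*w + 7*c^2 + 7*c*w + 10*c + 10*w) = (c^2 - 3*c*w + 4*c - 12*w)/(c^3 + c^2*w + 7*c^2 + 7*c*w + 10*c + 10*w)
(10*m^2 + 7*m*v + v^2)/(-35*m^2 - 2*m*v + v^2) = (2*m + v)/(-7*m + v)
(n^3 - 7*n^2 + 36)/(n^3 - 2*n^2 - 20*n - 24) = (n - 3)/(n + 2)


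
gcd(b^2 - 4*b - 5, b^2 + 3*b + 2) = b + 1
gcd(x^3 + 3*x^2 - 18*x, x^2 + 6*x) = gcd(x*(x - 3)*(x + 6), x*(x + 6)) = x^2 + 6*x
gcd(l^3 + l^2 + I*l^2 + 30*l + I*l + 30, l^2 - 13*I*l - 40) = l - 5*I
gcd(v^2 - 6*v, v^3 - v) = v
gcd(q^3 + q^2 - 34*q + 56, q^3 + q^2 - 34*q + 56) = q^3 + q^2 - 34*q + 56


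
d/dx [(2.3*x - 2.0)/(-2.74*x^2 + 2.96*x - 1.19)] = (6.302*x^2 - 10.96*x + 3.183)/(7.5076*x^4 - 16.2208*x^3 + 15.2828*x^2 - 7.0448*x + 1.4161)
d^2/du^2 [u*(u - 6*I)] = 2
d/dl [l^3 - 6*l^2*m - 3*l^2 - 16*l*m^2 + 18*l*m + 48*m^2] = 3*l^2 - 12*l*m - 6*l - 16*m^2 + 18*m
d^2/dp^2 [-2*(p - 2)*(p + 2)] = -4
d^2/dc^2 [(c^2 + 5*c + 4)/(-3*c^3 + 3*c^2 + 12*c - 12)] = 2*(-c^6 - 15*c^5 - 21*c^4 + 39*c^3 + 144*c^2 - 60*c - 176)/(3*(c^9 - 3*c^8 - 9*c^7 + 35*c^6 + 12*c^5 - 132*c^4 + 80*c^3 + 144*c^2 - 192*c + 64))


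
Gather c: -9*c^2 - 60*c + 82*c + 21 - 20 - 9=-9*c^2 + 22*c - 8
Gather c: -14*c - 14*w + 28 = -14*c - 14*w + 28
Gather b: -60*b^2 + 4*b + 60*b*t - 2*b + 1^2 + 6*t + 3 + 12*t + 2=-60*b^2 + b*(60*t + 2) + 18*t + 6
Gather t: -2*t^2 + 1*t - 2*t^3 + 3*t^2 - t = -2*t^3 + t^2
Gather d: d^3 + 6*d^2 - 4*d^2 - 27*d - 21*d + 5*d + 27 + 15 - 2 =d^3 + 2*d^2 - 43*d + 40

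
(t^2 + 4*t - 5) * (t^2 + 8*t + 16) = t^4 + 12*t^3 + 43*t^2 + 24*t - 80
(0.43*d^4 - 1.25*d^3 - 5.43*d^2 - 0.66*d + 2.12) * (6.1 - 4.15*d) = -1.7845*d^5 + 7.8105*d^4 + 14.9095*d^3 - 30.384*d^2 - 12.824*d + 12.932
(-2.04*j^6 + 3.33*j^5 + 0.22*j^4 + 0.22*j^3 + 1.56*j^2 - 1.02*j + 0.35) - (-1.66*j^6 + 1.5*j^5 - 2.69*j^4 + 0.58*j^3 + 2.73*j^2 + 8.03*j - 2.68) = -0.38*j^6 + 1.83*j^5 + 2.91*j^4 - 0.36*j^3 - 1.17*j^2 - 9.05*j + 3.03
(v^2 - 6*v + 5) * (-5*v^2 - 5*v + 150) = -5*v^4 + 25*v^3 + 155*v^2 - 925*v + 750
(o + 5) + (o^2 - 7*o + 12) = o^2 - 6*o + 17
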